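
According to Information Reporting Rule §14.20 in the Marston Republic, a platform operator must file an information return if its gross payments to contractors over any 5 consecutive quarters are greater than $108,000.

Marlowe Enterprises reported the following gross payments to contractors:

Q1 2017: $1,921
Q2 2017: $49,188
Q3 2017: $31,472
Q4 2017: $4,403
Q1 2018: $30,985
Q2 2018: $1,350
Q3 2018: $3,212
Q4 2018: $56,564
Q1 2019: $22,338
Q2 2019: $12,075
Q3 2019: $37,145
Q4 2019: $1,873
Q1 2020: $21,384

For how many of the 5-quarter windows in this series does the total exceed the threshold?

5

Q1 2017–Q1 2018: $1,921 + $49,188 + $31,472 + $4,403 + $30,985 = $117,969 (over)
Q2 2017–Q2 2018: $49,188 + $31,472 + $4,403 + $30,985 + $1,350 = $117,398 (over)
Q3 2017–Q3 2018: $31,472 + $4,403 + $30,985 + $1,350 + $3,212 = $71,422 (under)
Q4 2017–Q4 2018: $4,403 + $30,985 + $1,350 + $3,212 + $56,564 = $96,514 (under)
Q1 2018–Q1 2019: $30,985 + $1,350 + $3,212 + $56,564 + $22,338 = $114,449 (over)
Q2 2018–Q2 2019: $1,350 + $3,212 + $56,564 + $22,338 + $12,075 = $95,539 (under)
Q3 2018–Q3 2019: $3,212 + $56,564 + $22,338 + $12,075 + $37,145 = $131,334 (over)
Q4 2018–Q4 2019: $56,564 + $22,338 + $12,075 + $37,145 + $1,873 = $129,995 (over)
Q1 2019–Q1 2020: $22,338 + $12,075 + $37,145 + $1,873 + $21,384 = $94,815 (under)
5 windows exceed the threshold.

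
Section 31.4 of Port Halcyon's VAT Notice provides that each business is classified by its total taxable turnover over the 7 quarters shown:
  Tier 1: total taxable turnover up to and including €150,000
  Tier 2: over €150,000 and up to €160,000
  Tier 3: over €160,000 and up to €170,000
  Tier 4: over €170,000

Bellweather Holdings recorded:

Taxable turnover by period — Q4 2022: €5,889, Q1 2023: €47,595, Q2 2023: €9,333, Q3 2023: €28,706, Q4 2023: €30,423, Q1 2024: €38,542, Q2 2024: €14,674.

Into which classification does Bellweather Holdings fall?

Total taxable turnover: €5,889 + €47,595 + €9,333 + €28,706 + €30,423 + €38,542 + €14,674 = €175,162.
€175,162 > €170,000, so Tier 4 applies.

Tier 4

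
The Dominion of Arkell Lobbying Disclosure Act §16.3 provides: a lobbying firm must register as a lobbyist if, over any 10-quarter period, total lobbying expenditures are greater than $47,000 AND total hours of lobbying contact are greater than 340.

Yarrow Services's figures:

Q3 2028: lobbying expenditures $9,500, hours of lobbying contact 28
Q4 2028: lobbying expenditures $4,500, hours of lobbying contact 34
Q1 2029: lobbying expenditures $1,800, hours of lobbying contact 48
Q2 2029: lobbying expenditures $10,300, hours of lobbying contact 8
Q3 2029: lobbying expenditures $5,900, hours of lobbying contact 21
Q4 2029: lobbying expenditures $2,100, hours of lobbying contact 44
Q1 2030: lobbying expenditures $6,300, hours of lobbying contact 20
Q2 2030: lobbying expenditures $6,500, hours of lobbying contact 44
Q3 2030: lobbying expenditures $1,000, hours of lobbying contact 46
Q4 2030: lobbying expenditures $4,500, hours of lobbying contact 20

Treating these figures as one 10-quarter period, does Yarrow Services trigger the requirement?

No

Total lobbying expenditures: $9,500 + $4,500 + $1,800 + $10,300 + $5,900 + $2,100 + $6,300 + $6,500 + $1,000 + $4,500 = $52,400 (> $47,000).
Total hours of lobbying contact: 28 + 34 + 48 + 8 + 21 + 44 + 20 + 44 + 46 + 20 = 313 (≤ 340).
The test is 'and': the rule requires both, and at least one is not exceeded.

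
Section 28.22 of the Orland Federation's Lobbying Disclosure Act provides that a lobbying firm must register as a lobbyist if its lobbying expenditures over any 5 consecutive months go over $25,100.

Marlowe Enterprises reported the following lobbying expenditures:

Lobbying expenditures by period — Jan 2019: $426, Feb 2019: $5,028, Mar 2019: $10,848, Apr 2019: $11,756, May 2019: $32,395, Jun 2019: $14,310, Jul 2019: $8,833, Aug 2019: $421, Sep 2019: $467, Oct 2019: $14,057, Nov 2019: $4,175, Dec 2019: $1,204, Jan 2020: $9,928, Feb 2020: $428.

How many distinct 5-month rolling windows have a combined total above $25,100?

Jan 2019–May 2019: $426 + $5,028 + $10,848 + $11,756 + $32,395 = $60,453 (over)
Feb 2019–Jun 2019: $5,028 + $10,848 + $11,756 + $32,395 + $14,310 = $74,337 (over)
Mar 2019–Jul 2019: $10,848 + $11,756 + $32,395 + $14,310 + $8,833 = $78,142 (over)
Apr 2019–Aug 2019: $11,756 + $32,395 + $14,310 + $8,833 + $421 = $67,715 (over)
May 2019–Sep 2019: $32,395 + $14,310 + $8,833 + $421 + $467 = $56,426 (over)
Jun 2019–Oct 2019: $14,310 + $8,833 + $421 + $467 + $14,057 = $38,088 (over)
Jul 2019–Nov 2019: $8,833 + $421 + $467 + $14,057 + $4,175 = $27,953 (over)
Aug 2019–Dec 2019: $421 + $467 + $14,057 + $4,175 + $1,204 = $20,324 (under)
Sep 2019–Jan 2020: $467 + $14,057 + $4,175 + $1,204 + $9,928 = $29,831 (over)
Oct 2019–Feb 2020: $14,057 + $4,175 + $1,204 + $9,928 + $428 = $29,792 (over)
9 windows exceed the threshold.

9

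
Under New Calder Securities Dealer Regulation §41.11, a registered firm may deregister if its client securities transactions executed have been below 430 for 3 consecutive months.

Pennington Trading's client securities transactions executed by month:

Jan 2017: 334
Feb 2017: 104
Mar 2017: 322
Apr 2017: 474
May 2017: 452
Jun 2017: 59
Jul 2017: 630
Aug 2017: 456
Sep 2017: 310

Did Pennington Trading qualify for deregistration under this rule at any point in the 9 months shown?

Months below 430: Jan 2017, Feb 2017, Mar 2017, Jun 2017, Sep 2017.
Longest run of consecutive months below the threshold: 3.
3 ≥ 3, so Pennington Trading became eligible.

Yes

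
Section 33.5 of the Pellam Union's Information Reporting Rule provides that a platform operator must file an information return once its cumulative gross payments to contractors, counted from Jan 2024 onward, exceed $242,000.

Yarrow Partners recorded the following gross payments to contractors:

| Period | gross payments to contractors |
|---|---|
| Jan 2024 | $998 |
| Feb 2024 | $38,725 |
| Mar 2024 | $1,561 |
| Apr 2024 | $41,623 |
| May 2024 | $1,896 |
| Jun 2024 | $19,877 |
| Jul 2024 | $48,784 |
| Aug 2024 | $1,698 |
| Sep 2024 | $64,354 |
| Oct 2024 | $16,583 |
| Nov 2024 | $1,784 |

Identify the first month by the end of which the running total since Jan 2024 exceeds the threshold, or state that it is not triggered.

Not triggered

Through Jan 2024: $998
Through Feb 2024: $39,723
Through Mar 2024: $41,284
Through Apr 2024: $82,907
Through May 2024: $84,803
Through Jun 2024: $104,680
Through Jul 2024: $153,464
Through Aug 2024: $155,162
Through Sep 2024: $219,516
Through Oct 2024: $236,099
Through Nov 2024: $237,883
Final cumulative total $237,883 ≤ $242,000; the threshold is never exceeded.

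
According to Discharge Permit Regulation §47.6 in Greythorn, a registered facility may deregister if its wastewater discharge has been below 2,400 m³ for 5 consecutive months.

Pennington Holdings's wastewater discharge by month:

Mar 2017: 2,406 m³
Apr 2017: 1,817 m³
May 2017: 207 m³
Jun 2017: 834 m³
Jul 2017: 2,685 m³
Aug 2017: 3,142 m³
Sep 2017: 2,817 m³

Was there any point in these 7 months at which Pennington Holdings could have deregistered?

Months below 2,400 m³: Apr 2017, May 2017, Jun 2017.
Longest run of consecutive months below the threshold: 3.
3 < 5, so Pennington Holdings never became eligible.

No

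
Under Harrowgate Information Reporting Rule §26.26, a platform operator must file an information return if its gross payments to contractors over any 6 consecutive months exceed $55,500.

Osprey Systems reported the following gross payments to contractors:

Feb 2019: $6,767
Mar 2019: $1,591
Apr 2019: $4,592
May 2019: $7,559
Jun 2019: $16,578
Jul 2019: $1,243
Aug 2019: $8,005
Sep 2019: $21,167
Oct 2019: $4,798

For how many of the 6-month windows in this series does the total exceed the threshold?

2

Feb 2019–Jul 2019: $6,767 + $1,591 + $4,592 + $7,559 + $16,578 + $1,243 = $38,330 (under)
Mar 2019–Aug 2019: $1,591 + $4,592 + $7,559 + $16,578 + $1,243 + $8,005 = $39,568 (under)
Apr 2019–Sep 2019: $4,592 + $7,559 + $16,578 + $1,243 + $8,005 + $21,167 = $59,144 (over)
May 2019–Oct 2019: $7,559 + $16,578 + $1,243 + $8,005 + $21,167 + $4,798 = $59,350 (over)
2 windows exceed the threshold.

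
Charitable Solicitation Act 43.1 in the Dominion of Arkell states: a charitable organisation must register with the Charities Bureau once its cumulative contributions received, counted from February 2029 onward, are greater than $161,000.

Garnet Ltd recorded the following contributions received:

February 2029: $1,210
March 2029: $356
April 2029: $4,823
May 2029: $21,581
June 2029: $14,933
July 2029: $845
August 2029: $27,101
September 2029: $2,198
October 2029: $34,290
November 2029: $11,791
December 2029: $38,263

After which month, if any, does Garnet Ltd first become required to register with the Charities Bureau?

Through February 2029: $1,210
Through March 2029: $1,566
Through April 2029: $6,389
Through May 2029: $27,970
Through June 2029: $42,903
Through July 2029: $43,748
Through August 2029: $70,849
Through September 2029: $73,047
Through October 2029: $107,337
Through November 2029: $119,128
Through December 2029: $157,391
Final cumulative total $157,391 ≤ $161,000; the threshold is never exceeded.

Not triggered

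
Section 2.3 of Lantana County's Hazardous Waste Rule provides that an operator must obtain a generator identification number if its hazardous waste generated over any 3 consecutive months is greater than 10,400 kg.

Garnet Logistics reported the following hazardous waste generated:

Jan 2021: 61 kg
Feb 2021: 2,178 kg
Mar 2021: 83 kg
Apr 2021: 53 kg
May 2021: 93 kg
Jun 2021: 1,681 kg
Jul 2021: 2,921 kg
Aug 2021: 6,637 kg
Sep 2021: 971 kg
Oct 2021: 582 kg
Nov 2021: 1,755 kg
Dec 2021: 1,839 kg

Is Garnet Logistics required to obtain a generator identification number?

Jan 2021–Mar 2021: 61 kg + 2,178 kg + 83 kg = 2,322 kg (under)
Feb 2021–Apr 2021: 2,178 kg + 83 kg + 53 kg = 2,314 kg (under)
Mar 2021–May 2021: 83 kg + 53 kg + 93 kg = 229 kg (under)
Apr 2021–Jun 2021: 53 kg + 93 kg + 1,681 kg = 1,827 kg (under)
May 2021–Jul 2021: 93 kg + 1,681 kg + 2,921 kg = 4,695 kg (under)
Jun 2021–Aug 2021: 1,681 kg + 2,921 kg + 6,637 kg = 11,239 kg (over)
Jul 2021–Sep 2021: 2,921 kg + 6,637 kg + 971 kg = 10,529 kg (over)
Aug 2021–Oct 2021: 6,637 kg + 971 kg + 582 kg = 8,190 kg (under)
Sep 2021–Nov 2021: 971 kg + 582 kg + 1,755 kg = 3,308 kg (under)
Oct 2021–Dec 2021: 582 kg + 1,755 kg + 1,839 kg = 4,176 kg (under)
At least one window exceeds 10,400 kg.

Yes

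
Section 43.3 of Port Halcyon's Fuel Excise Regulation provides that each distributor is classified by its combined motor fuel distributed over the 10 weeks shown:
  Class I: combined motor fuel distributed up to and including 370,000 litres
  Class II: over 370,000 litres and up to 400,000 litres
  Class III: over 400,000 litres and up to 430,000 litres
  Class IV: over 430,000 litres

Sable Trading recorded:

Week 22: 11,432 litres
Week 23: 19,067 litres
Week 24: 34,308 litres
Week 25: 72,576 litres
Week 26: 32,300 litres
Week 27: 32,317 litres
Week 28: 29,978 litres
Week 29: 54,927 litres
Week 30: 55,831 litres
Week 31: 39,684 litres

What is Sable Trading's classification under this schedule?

Class II

Combined motor fuel distributed: 11,432 litres + 19,067 litres + 34,308 litres + 72,576 litres + 32,300 litres + 32,317 litres + 29,978 litres + 54,927 litres + 55,831 litres + 39,684 litres = 382,420 litres.
370,000 litres < 382,420 litres ≤ 400,000 litres, so Class II applies.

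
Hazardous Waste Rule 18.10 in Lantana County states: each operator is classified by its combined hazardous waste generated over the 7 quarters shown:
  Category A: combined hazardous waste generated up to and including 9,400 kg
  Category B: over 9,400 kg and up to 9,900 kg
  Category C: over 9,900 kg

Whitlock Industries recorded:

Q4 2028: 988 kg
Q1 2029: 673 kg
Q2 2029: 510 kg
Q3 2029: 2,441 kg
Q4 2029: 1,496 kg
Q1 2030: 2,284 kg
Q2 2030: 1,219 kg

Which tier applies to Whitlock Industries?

Category B

Combined hazardous waste generated: 988 kg + 673 kg + 510 kg + 2,441 kg + 1,496 kg + 2,284 kg + 1,219 kg = 9,611 kg.
9,400 kg < 9,611 kg ≤ 9,900 kg, so Category B applies.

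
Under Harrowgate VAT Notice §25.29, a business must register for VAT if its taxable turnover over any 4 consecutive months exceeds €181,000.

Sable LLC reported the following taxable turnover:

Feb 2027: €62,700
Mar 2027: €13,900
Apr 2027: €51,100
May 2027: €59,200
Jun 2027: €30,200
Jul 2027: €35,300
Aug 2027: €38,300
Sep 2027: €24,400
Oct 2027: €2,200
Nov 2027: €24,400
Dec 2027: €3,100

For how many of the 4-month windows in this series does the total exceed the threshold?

1

Feb 2027–May 2027: €62,700 + €13,900 + €51,100 + €59,200 = €186,900 (over)
Mar 2027–Jun 2027: €13,900 + €51,100 + €59,200 + €30,200 = €154,400 (under)
Apr 2027–Jul 2027: €51,100 + €59,200 + €30,200 + €35,300 = €175,800 (under)
May 2027–Aug 2027: €59,200 + €30,200 + €35,300 + €38,300 = €163,000 (under)
Jun 2027–Sep 2027: €30,200 + €35,300 + €38,300 + €24,400 = €128,200 (under)
Jul 2027–Oct 2027: €35,300 + €38,300 + €24,400 + €2,200 = €100,200 (under)
Aug 2027–Nov 2027: €38,300 + €24,400 + €2,200 + €24,400 = €89,300 (under)
Sep 2027–Dec 2027: €24,400 + €2,200 + €24,400 + €3,100 = €54,100 (under)
1 window exceeds the threshold.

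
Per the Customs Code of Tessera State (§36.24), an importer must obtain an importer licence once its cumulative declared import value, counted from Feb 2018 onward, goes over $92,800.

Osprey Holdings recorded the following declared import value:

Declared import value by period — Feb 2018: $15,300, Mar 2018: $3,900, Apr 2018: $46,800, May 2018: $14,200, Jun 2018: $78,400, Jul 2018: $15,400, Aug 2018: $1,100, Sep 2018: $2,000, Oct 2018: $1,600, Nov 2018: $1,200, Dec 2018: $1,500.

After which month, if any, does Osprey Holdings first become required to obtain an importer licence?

Jun 2018

Through Feb 2018: $15,300
Through Mar 2018: $19,200
Through Apr 2018: $66,000
Through May 2018: $80,200
Through Jun 2018: $158,600 ← exceeds threshold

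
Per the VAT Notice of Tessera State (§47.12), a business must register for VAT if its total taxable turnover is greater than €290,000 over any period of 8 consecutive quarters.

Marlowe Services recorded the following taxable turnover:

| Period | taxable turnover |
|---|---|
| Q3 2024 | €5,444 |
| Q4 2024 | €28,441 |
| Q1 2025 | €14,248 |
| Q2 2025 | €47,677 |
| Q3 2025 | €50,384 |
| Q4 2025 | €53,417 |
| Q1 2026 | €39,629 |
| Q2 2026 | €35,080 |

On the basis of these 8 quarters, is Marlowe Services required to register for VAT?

Total taxable turnover: €5,444 + €28,441 + €14,248 + €47,677 + €50,384 + €53,417 + €39,629 + €35,080 = €274,320.
€274,320 ≤ €290,000, so the threshold is not exceeded.

No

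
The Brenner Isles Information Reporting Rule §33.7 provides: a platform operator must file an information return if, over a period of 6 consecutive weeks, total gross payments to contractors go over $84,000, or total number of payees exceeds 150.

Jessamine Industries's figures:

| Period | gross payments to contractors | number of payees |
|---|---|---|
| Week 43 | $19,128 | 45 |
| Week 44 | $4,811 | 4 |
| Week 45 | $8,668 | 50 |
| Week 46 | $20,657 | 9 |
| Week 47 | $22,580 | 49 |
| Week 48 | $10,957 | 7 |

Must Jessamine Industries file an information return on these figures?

Yes

Total gross payments to contractors: $19,128 + $4,811 + $8,668 + $20,657 + $22,580 + $10,957 = $86,801 (> $84,000).
Total number of payees: 45 + 4 + 50 + 9 + 49 + 7 = 164 (> 150).
The test is 'or': at least one threshold is exceeded.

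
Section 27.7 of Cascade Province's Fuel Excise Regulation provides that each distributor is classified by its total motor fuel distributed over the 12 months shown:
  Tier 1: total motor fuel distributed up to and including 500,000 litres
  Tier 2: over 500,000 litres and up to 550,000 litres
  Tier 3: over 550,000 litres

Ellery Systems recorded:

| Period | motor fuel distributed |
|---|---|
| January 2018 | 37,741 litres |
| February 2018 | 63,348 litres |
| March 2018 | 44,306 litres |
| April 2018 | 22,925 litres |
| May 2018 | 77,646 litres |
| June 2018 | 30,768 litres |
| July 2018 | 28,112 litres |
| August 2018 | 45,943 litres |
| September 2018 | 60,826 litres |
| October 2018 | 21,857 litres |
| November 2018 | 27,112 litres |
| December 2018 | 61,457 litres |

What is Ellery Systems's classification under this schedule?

Total motor fuel distributed: 37,741 litres + 63,348 litres + 44,306 litres + 22,925 litres + 77,646 litres + 30,768 litres + 28,112 litres + 45,943 litres + 60,826 litres + 21,857 litres + 27,112 litres + 61,457 litres = 522,041 litres.
500,000 litres < 522,041 litres ≤ 550,000 litres, so Tier 2 applies.

Tier 2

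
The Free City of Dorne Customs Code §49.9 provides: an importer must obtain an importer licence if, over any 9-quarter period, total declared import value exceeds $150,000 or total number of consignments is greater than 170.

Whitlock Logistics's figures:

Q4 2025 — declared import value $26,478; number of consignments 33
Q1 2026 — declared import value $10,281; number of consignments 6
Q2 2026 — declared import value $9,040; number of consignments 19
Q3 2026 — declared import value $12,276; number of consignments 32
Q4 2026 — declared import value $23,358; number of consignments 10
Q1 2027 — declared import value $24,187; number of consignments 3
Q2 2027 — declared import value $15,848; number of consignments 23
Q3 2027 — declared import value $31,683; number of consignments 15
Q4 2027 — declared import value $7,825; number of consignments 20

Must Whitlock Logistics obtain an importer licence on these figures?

Yes

Total declared import value: $26,478 + $10,281 + $9,040 + $12,276 + $23,358 + $24,187 + $15,848 + $31,683 + $7,825 = $160,976 (> $150,000).
Total number of consignments: 33 + 6 + 19 + 32 + 10 + 3 + 23 + 15 + 20 = 161 (≤ 170).
The test is 'or': at least one threshold is exceeded.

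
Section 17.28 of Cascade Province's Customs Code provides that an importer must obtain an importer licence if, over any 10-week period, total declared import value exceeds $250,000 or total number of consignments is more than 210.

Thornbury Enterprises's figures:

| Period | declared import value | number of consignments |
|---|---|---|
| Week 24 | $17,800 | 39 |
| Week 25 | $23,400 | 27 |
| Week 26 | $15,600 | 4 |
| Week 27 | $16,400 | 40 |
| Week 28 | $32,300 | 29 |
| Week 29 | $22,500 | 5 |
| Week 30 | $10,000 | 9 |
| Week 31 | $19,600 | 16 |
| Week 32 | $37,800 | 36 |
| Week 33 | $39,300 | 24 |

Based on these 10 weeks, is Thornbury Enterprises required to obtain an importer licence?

Total declared import value: $17,800 + $23,400 + $15,600 + $16,400 + $32,300 + $22,500 + $10,000 + $19,600 + $37,800 + $39,300 = $234,700 (≤ $250,000).
Total number of consignments: 39 + 27 + 4 + 40 + 29 + 5 + 9 + 16 + 36 + 24 = 229 (> 210).
The test is 'or': at least one threshold is exceeded.

Yes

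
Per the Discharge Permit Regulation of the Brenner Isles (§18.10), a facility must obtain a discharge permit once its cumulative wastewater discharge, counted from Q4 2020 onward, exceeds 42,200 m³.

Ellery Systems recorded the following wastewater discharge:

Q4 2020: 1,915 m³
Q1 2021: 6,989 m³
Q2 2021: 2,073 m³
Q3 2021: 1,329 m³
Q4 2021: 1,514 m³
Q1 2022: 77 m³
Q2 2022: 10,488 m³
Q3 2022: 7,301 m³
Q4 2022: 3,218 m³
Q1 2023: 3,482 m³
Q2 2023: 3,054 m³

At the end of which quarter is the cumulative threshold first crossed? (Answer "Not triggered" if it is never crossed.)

Through Q4 2020: 1,915 m³
Through Q1 2021: 8,904 m³
Through Q2 2021: 10,977 m³
Through Q3 2021: 12,306 m³
Through Q4 2021: 13,820 m³
Through Q1 2022: 13,897 m³
Through Q2 2022: 24,385 m³
Through Q3 2022: 31,686 m³
Through Q4 2022: 34,904 m³
Through Q1 2023: 38,386 m³
Through Q2 2023: 41,440 m³
Final cumulative total 41,440 m³ ≤ 42,200 m³; the threshold is never exceeded.

Not triggered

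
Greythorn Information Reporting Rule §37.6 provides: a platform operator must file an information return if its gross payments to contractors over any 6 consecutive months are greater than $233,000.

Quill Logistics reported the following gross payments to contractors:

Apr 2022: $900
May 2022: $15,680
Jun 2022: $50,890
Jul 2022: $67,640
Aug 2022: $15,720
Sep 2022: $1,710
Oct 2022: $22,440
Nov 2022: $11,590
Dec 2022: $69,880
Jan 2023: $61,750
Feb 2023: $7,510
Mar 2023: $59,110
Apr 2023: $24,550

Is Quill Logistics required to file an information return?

Apr 2022–Sep 2022: $900 + $15,680 + $50,890 + $67,640 + $15,720 + $1,710 = $152,540 (under)
May 2022–Oct 2022: $15,680 + $50,890 + $67,640 + $15,720 + $1,710 + $22,440 = $174,080 (under)
Jun 2022–Nov 2022: $50,890 + $67,640 + $15,720 + $1,710 + $22,440 + $11,590 = $169,990 (under)
Jul 2022–Dec 2022: $67,640 + $15,720 + $1,710 + $22,440 + $11,590 + $69,880 = $188,980 (under)
Aug 2022–Jan 2023: $15,720 + $1,710 + $22,440 + $11,590 + $69,880 + $61,750 = $183,090 (under)
Sep 2022–Feb 2023: $1,710 + $22,440 + $11,590 + $69,880 + $61,750 + $7,510 = $174,880 (under)
Oct 2022–Mar 2023: $22,440 + $11,590 + $69,880 + $61,750 + $7,510 + $59,110 = $232,280 (under)
Nov 2022–Apr 2023: $11,590 + $69,880 + $61,750 + $7,510 + $59,110 + $24,550 = $234,390 (over)
At least one window exceeds $233,000.

Yes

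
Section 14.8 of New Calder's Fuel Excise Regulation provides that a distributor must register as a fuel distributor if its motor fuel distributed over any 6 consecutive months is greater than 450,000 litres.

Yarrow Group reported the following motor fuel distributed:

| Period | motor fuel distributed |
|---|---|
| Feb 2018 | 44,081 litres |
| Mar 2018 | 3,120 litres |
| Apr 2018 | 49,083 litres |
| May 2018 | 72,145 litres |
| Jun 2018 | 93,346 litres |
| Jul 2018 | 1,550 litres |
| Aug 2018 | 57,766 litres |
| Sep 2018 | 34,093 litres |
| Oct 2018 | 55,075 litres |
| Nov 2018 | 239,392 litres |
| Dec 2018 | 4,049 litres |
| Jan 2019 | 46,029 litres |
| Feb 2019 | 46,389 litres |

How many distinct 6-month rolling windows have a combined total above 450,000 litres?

1

Feb 2018–Jul 2018: 44,081 litres + 3,120 litres + 49,083 litres + 72,145 litres + 93,346 litres + 1,550 litres = 263,325 litres (under)
Mar 2018–Aug 2018: 3,120 litres + 49,083 litres + 72,145 litres + 93,346 litres + 1,550 litres + 57,766 litres = 277,010 litres (under)
Apr 2018–Sep 2018: 49,083 litres + 72,145 litres + 93,346 litres + 1,550 litres + 57,766 litres + 34,093 litres = 307,983 litres (under)
May 2018–Oct 2018: 72,145 litres + 93,346 litres + 1,550 litres + 57,766 litres + 34,093 litres + 55,075 litres = 313,975 litres (under)
Jun 2018–Nov 2018: 93,346 litres + 1,550 litres + 57,766 litres + 34,093 litres + 55,075 litres + 239,392 litres = 481,222 litres (over)
Jul 2018–Dec 2018: 1,550 litres + 57,766 litres + 34,093 litres + 55,075 litres + 239,392 litres + 4,049 litres = 391,925 litres (under)
Aug 2018–Jan 2019: 57,766 litres + 34,093 litres + 55,075 litres + 239,392 litres + 4,049 litres + 46,029 litres = 436,404 litres (under)
Sep 2018–Feb 2019: 34,093 litres + 55,075 litres + 239,392 litres + 4,049 litres + 46,029 litres + 46,389 litres = 425,027 litres (under)
1 window exceeds the threshold.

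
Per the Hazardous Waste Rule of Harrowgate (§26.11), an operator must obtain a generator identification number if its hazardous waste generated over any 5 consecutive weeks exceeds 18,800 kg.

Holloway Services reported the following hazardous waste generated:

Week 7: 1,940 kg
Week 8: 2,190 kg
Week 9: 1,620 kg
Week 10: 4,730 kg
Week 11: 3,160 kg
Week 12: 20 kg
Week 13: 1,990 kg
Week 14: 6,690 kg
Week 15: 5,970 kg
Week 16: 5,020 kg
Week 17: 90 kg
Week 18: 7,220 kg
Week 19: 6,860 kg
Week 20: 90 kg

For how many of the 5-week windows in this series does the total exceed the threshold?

Week 7–Week 11: 1,940 kg + 2,190 kg + 1,620 kg + 4,730 kg + 3,160 kg = 13,640 kg (under)
Week 8–Week 12: 2,190 kg + 1,620 kg + 4,730 kg + 3,160 kg + 20 kg = 11,720 kg (under)
Week 9–Week 13: 1,620 kg + 4,730 kg + 3,160 kg + 20 kg + 1,990 kg = 11,520 kg (under)
Week 10–Week 14: 4,730 kg + 3,160 kg + 20 kg + 1,990 kg + 6,690 kg = 16,590 kg (under)
Week 11–Week 15: 3,160 kg + 20 kg + 1,990 kg + 6,690 kg + 5,970 kg = 17,830 kg (under)
Week 12–Week 16: 20 kg + 1,990 kg + 6,690 kg + 5,970 kg + 5,020 kg = 19,690 kg (over)
Week 13–Week 17: 1,990 kg + 6,690 kg + 5,970 kg + 5,020 kg + 90 kg = 19,760 kg (over)
Week 14–Week 18: 6,690 kg + 5,970 kg + 5,020 kg + 90 kg + 7,220 kg = 24,990 kg (over)
Week 15–Week 19: 5,970 kg + 5,020 kg + 90 kg + 7,220 kg + 6,860 kg = 25,160 kg (over)
Week 16–Week 20: 5,020 kg + 90 kg + 7,220 kg + 6,860 kg + 90 kg = 19,280 kg (over)
5 windows exceed the threshold.

5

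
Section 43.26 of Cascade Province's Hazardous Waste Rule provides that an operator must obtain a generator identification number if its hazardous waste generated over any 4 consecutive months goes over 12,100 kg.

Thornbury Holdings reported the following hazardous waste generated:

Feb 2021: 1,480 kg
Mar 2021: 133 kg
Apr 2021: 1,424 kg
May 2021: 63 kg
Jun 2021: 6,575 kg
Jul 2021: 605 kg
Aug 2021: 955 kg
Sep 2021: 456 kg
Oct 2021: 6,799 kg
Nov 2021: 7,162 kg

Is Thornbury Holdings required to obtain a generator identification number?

Yes

Feb 2021–May 2021: 1,480 kg + 133 kg + 1,424 kg + 63 kg = 3,100 kg (under)
Mar 2021–Jun 2021: 133 kg + 1,424 kg + 63 kg + 6,575 kg = 8,195 kg (under)
Apr 2021–Jul 2021: 1,424 kg + 63 kg + 6,575 kg + 605 kg = 8,667 kg (under)
May 2021–Aug 2021: 63 kg + 6,575 kg + 605 kg + 955 kg = 8,198 kg (under)
Jun 2021–Sep 2021: 6,575 kg + 605 kg + 955 kg + 456 kg = 8,591 kg (under)
Jul 2021–Oct 2021: 605 kg + 955 kg + 456 kg + 6,799 kg = 8,815 kg (under)
Aug 2021–Nov 2021: 955 kg + 456 kg + 6,799 kg + 7,162 kg = 15,372 kg (over)
At least one window exceeds 12,100 kg.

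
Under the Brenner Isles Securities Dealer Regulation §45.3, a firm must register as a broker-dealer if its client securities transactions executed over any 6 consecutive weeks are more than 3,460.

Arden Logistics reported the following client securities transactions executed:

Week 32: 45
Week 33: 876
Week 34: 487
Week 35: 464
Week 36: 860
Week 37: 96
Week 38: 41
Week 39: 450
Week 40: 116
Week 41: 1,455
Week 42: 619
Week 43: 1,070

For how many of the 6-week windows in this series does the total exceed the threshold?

Week 32–Week 37: 45 + 876 + 487 + 464 + 860 + 96 = 2,828 (under)
Week 33–Week 38: 876 + 487 + 464 + 860 + 96 + 41 = 2,824 (under)
Week 34–Week 39: 487 + 464 + 860 + 96 + 41 + 450 = 2,398 (under)
Week 35–Week 40: 464 + 860 + 96 + 41 + 450 + 116 = 2,027 (under)
Week 36–Week 41: 860 + 96 + 41 + 450 + 116 + 1,455 = 3,018 (under)
Week 37–Week 42: 96 + 41 + 450 + 116 + 1,455 + 619 = 2,777 (under)
Week 38–Week 43: 41 + 450 + 116 + 1,455 + 619 + 1,070 = 3,751 (over)
1 window exceeds the threshold.

1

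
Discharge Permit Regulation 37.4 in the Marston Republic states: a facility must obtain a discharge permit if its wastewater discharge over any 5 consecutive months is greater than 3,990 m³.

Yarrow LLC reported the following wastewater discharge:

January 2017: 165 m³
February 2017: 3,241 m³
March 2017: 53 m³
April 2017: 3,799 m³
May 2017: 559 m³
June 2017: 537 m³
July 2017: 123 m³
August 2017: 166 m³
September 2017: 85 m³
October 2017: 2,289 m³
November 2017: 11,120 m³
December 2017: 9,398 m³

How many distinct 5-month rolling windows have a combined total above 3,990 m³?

6

January 2017–May 2017: 165 m³ + 3,241 m³ + 53 m³ + 3,799 m³ + 559 m³ = 7,817 m³ (over)
February 2017–June 2017: 3,241 m³ + 53 m³ + 3,799 m³ + 559 m³ + 537 m³ = 8,189 m³ (over)
March 2017–July 2017: 53 m³ + 3,799 m³ + 559 m³ + 537 m³ + 123 m³ = 5,071 m³ (over)
April 2017–August 2017: 3,799 m³ + 559 m³ + 537 m³ + 123 m³ + 166 m³ = 5,184 m³ (over)
May 2017–September 2017: 559 m³ + 537 m³ + 123 m³ + 166 m³ + 85 m³ = 1,470 m³ (under)
June 2017–October 2017: 537 m³ + 123 m³ + 166 m³ + 85 m³ + 2,289 m³ = 3,200 m³ (under)
July 2017–November 2017: 123 m³ + 166 m³ + 85 m³ + 2,289 m³ + 11,120 m³ = 13,783 m³ (over)
August 2017–December 2017: 166 m³ + 85 m³ + 2,289 m³ + 11,120 m³ + 9,398 m³ = 23,058 m³ (over)
6 windows exceed the threshold.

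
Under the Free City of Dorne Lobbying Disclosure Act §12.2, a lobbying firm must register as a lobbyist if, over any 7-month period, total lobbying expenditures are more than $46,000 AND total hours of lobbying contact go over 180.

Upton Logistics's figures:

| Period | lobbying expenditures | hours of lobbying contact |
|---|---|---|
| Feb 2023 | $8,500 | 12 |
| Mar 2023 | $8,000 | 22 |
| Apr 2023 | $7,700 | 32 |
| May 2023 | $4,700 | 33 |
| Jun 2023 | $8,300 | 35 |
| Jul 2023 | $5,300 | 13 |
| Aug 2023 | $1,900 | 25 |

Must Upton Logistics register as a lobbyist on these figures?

No

Total lobbying expenditures: $8,500 + $8,000 + $7,700 + $4,700 + $8,300 + $5,300 + $1,900 = $44,400 (≤ $46,000).
Total hours of lobbying contact: 12 + 22 + 32 + 33 + 35 + 13 + 25 = 172 (≤ 180).
The test is 'and': the rule requires both, and at least one is not exceeded.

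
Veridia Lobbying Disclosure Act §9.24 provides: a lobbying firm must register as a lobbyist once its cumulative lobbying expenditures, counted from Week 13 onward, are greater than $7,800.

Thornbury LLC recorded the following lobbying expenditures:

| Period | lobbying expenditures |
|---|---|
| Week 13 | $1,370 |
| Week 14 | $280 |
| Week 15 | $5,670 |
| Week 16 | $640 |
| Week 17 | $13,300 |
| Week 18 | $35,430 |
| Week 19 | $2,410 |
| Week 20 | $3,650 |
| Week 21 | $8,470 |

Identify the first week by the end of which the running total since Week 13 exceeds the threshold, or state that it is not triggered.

Week 16

Through Week 13: $1,370
Through Week 14: $1,650
Through Week 15: $7,320
Through Week 16: $7,960 ← exceeds threshold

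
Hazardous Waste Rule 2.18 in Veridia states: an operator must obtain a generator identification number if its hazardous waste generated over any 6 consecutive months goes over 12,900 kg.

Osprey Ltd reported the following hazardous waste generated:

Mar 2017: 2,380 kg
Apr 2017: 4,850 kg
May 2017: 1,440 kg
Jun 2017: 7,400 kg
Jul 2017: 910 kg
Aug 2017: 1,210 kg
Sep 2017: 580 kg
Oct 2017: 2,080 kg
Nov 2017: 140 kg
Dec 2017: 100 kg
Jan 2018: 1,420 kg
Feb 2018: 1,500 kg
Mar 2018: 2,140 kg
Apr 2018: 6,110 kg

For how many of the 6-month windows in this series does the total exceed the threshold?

Mar 2017–Aug 2017: 2,380 kg + 4,850 kg + 1,440 kg + 7,400 kg + 910 kg + 1,210 kg = 18,190 kg (over)
Apr 2017–Sep 2017: 4,850 kg + 1,440 kg + 7,400 kg + 910 kg + 1,210 kg + 580 kg = 16,390 kg (over)
May 2017–Oct 2017: 1,440 kg + 7,400 kg + 910 kg + 1,210 kg + 580 kg + 2,080 kg = 13,620 kg (over)
Jun 2017–Nov 2017: 7,400 kg + 910 kg + 1,210 kg + 580 kg + 2,080 kg + 140 kg = 12,320 kg (under)
Jul 2017–Dec 2017: 910 kg + 1,210 kg + 580 kg + 2,080 kg + 140 kg + 100 kg = 5,020 kg (under)
Aug 2017–Jan 2018: 1,210 kg + 580 kg + 2,080 kg + 140 kg + 100 kg + 1,420 kg = 5,530 kg (under)
Sep 2017–Feb 2018: 580 kg + 2,080 kg + 140 kg + 100 kg + 1,420 kg + 1,500 kg = 5,820 kg (under)
Oct 2017–Mar 2018: 2,080 kg + 140 kg + 100 kg + 1,420 kg + 1,500 kg + 2,140 kg = 7,380 kg (under)
Nov 2017–Apr 2018: 140 kg + 100 kg + 1,420 kg + 1,500 kg + 2,140 kg + 6,110 kg = 11,410 kg (under)
3 windows exceed the threshold.

3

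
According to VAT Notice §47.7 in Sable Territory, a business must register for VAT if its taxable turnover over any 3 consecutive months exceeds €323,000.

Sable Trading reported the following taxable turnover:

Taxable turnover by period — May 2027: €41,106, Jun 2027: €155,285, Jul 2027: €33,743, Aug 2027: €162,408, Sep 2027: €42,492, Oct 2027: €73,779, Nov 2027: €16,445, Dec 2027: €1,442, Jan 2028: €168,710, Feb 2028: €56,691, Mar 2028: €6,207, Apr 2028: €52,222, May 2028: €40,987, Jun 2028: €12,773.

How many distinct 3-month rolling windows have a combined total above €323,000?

1

May 2027–Jul 2027: €41,106 + €155,285 + €33,743 = €230,134 (under)
Jun 2027–Aug 2027: €155,285 + €33,743 + €162,408 = €351,436 (over)
Jul 2027–Sep 2027: €33,743 + €162,408 + €42,492 = €238,643 (under)
Aug 2027–Oct 2027: €162,408 + €42,492 + €73,779 = €278,679 (under)
Sep 2027–Nov 2027: €42,492 + €73,779 + €16,445 = €132,716 (under)
Oct 2027–Dec 2027: €73,779 + €16,445 + €1,442 = €91,666 (under)
Nov 2027–Jan 2028: €16,445 + €1,442 + €168,710 = €186,597 (under)
Dec 2027–Feb 2028: €1,442 + €168,710 + €56,691 = €226,843 (under)
Jan 2028–Mar 2028: €168,710 + €56,691 + €6,207 = €231,608 (under)
Feb 2028–Apr 2028: €56,691 + €6,207 + €52,222 = €115,120 (under)
Mar 2028–May 2028: €6,207 + €52,222 + €40,987 = €99,416 (under)
Apr 2028–Jun 2028: €52,222 + €40,987 + €12,773 = €105,982 (under)
1 window exceeds the threshold.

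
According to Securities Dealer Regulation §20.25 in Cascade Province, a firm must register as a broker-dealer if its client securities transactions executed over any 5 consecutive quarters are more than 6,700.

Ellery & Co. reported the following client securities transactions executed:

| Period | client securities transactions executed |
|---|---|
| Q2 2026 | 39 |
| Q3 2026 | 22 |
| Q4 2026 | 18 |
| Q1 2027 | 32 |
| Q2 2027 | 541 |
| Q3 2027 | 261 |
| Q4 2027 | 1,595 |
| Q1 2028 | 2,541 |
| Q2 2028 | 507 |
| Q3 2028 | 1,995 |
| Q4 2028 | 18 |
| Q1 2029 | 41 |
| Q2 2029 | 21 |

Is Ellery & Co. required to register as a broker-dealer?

Yes

Q2 2026–Q2 2027: 39 + 22 + 18 + 32 + 541 = 652 (under)
Q3 2026–Q3 2027: 22 + 18 + 32 + 541 + 261 = 874 (under)
Q4 2026–Q4 2027: 18 + 32 + 541 + 261 + 1,595 = 2,447 (under)
Q1 2027–Q1 2028: 32 + 541 + 261 + 1,595 + 2,541 = 4,970 (under)
Q2 2027–Q2 2028: 541 + 261 + 1,595 + 2,541 + 507 = 5,445 (under)
Q3 2027–Q3 2028: 261 + 1,595 + 2,541 + 507 + 1,995 = 6,899 (over)
Q4 2027–Q4 2028: 1,595 + 2,541 + 507 + 1,995 + 18 = 6,656 (under)
Q1 2028–Q1 2029: 2,541 + 507 + 1,995 + 18 + 41 = 5,102 (under)
Q2 2028–Q2 2029: 507 + 1,995 + 18 + 41 + 21 = 2,582 (under)
At least one window exceeds 6,700.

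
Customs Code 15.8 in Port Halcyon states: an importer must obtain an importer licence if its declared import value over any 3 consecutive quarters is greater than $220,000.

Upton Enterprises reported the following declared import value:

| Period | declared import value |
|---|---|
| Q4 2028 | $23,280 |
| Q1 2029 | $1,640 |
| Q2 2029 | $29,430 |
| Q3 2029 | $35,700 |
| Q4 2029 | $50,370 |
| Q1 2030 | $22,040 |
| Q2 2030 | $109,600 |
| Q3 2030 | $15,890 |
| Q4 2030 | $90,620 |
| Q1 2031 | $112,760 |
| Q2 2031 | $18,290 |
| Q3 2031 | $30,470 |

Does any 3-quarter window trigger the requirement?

Q4 2028–Q2 2029: $23,280 + $1,640 + $29,430 = $54,350 (under)
Q1 2029–Q3 2029: $1,640 + $29,430 + $35,700 = $66,770 (under)
Q2 2029–Q4 2029: $29,430 + $35,700 + $50,370 = $115,500 (under)
Q3 2029–Q1 2030: $35,700 + $50,370 + $22,040 = $108,110 (under)
Q4 2029–Q2 2030: $50,370 + $22,040 + $109,600 = $182,010 (under)
Q1 2030–Q3 2030: $22,040 + $109,600 + $15,890 = $147,530 (under)
Q2 2030–Q4 2030: $109,600 + $15,890 + $90,620 = $216,110 (under)
Q3 2030–Q1 2031: $15,890 + $90,620 + $112,760 = $219,270 (under)
Q4 2030–Q2 2031: $90,620 + $112,760 + $18,290 = $221,670 (over)
Q1 2031–Q3 2031: $112,760 + $18,290 + $30,470 = $161,520 (under)
At least one window exceeds $220,000.

Yes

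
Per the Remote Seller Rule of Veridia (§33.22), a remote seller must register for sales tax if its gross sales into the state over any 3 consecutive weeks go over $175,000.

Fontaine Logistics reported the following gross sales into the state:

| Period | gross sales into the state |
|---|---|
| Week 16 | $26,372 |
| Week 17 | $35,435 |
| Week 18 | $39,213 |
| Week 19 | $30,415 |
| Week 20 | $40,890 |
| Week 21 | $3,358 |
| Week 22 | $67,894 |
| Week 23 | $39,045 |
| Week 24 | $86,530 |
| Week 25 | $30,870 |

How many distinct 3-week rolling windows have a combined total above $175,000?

Week 16–Week 18: $26,372 + $35,435 + $39,213 = $101,020 (under)
Week 17–Week 19: $35,435 + $39,213 + $30,415 = $105,063 (under)
Week 18–Week 20: $39,213 + $30,415 + $40,890 = $110,518 (under)
Week 19–Week 21: $30,415 + $40,890 + $3,358 = $74,663 (under)
Week 20–Week 22: $40,890 + $3,358 + $67,894 = $112,142 (under)
Week 21–Week 23: $3,358 + $67,894 + $39,045 = $110,297 (under)
Week 22–Week 24: $67,894 + $39,045 + $86,530 = $193,469 (over)
Week 23–Week 25: $39,045 + $86,530 + $30,870 = $156,445 (under)
1 window exceeds the threshold.

1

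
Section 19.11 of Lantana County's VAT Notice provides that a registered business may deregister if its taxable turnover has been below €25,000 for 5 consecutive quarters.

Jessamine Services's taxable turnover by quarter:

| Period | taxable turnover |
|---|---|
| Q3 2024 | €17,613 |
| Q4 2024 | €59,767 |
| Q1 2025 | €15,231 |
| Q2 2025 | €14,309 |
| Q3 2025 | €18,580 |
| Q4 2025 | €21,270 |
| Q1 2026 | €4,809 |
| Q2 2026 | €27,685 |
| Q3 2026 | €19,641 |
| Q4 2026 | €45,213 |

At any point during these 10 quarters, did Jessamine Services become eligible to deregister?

Quarters below €25,000: Q3 2024, Q1 2025, Q2 2025, Q3 2025, Q4 2025, Q1 2026, Q3 2026.
Longest run of consecutive quarters below the threshold: 5.
5 ≥ 5, so Jessamine Services became eligible.

Yes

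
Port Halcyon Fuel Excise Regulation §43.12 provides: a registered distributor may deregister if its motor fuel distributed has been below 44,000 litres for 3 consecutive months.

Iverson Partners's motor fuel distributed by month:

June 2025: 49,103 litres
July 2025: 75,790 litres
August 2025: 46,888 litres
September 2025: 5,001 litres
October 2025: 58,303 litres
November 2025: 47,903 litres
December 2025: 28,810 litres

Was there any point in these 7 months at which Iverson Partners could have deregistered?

Months below 44,000 litres: September 2025, December 2025.
Longest run of consecutive months below the threshold: 1.
1 < 3, so Iverson Partners never became eligible.

No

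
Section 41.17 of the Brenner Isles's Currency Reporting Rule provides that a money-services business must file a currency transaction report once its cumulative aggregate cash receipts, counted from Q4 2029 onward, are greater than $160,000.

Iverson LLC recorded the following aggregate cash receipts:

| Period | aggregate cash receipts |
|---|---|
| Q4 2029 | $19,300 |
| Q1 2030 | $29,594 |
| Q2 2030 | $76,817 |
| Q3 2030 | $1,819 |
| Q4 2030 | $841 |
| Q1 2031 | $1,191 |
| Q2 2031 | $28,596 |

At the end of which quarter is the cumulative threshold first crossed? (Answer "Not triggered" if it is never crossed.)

Through Q4 2029: $19,300
Through Q1 2030: $48,894
Through Q2 2030: $125,711
Through Q3 2030: $127,530
Through Q4 2030: $128,371
Through Q1 2031: $129,562
Through Q2 2031: $158,158
Final cumulative total $158,158 ≤ $160,000; the threshold is never exceeded.

Not triggered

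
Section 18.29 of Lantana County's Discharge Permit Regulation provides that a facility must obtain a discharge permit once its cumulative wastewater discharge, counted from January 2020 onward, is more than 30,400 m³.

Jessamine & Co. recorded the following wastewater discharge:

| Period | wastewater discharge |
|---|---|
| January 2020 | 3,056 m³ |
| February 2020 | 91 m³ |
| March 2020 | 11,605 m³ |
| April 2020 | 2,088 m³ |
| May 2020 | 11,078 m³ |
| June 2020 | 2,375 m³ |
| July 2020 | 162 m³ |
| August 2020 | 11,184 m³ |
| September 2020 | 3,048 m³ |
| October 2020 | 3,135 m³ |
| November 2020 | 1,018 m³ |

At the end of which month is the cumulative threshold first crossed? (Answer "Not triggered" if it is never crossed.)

Through January 2020: 3,056 m³
Through February 2020: 3,147 m³
Through March 2020: 14,752 m³
Through April 2020: 16,840 m³
Through May 2020: 27,918 m³
Through June 2020: 30,293 m³
Through July 2020: 30,455 m³ ← exceeds threshold

July 2020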